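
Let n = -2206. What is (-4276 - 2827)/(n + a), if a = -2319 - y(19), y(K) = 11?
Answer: 7103/4536 ≈ 1.5659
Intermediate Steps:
a = -2330 (a = -2319 - 1*11 = -2319 - 11 = -2330)
(-4276 - 2827)/(n + a) = (-4276 - 2827)/(-2206 - 2330) = -7103/(-4536) = -7103*(-1/4536) = 7103/4536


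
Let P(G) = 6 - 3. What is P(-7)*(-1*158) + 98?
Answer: -376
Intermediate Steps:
P(G) = 3
P(-7)*(-1*158) + 98 = 3*(-1*158) + 98 = 3*(-158) + 98 = -474 + 98 = -376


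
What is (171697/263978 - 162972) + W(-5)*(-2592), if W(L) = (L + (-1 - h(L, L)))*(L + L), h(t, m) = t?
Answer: -49863160679/263978 ≈ -1.8889e+5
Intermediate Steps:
W(L) = -2*L (W(L) = (L + (-1 - L))*(L + L) = -2*L)
(171697/263978 - 162972) + W(-5)*(-2592) = (171697/263978 - 162972) - 2*(-5)*(-2592) = (171697*(1/263978) - 162972) + 10*(-2592) = (171697/263978 - 162972) - 25920 = -43020850919/263978 - 25920 = -49863160679/263978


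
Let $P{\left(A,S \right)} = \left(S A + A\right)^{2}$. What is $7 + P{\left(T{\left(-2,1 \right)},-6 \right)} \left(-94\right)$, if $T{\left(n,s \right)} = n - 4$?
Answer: $-84593$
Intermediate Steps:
$T{\left(n,s \right)} = -4 + n$ ($T{\left(n,s \right)} = n - 4 = -4 + n$)
$P{\left(A,S \right)} = \left(A + A S\right)^{2}$ ($P{\left(A,S \right)} = \left(A S + A\right)^{2} = \left(A + A S\right)^{2}$)
$7 + P{\left(T{\left(-2,1 \right)},-6 \right)} \left(-94\right) = 7 + \left(-4 - 2\right)^{2} \left(1 - 6\right)^{2} \left(-94\right) = 7 + \left(-6\right)^{2} \left(-5\right)^{2} \left(-94\right) = 7 + 36 \cdot 25 \left(-94\right) = 7 + 900 \left(-94\right) = 7 - 84600 = -84593$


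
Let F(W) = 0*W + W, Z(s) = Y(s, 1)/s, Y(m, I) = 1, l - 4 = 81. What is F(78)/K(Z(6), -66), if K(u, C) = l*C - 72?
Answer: -13/947 ≈ -0.013728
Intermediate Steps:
l = 85 (l = 4 + 81 = 85)
Z(s) = 1/s
K(u, C) = -72 + 85*C (K(u, C) = 85*C - 72 = -72 + 85*C)
F(W) = W (F(W) = 0 + W = W)
F(78)/K(Z(6), -66) = 78/(-72 + 85*(-66)) = 78/(-72 - 5610) = 78/(-5682) = 78*(-1/5682) = -13/947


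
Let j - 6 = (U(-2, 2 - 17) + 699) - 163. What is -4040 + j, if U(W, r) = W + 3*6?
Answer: -3482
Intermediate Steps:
U(W, r) = 18 + W (U(W, r) = W + 18 = 18 + W)
j = 558 (j = 6 + (((18 - 2) + 699) - 163) = 6 + ((16 + 699) - 163) = 6 + (715 - 163) = 6 + 552 = 558)
-4040 + j = -4040 + 558 = -3482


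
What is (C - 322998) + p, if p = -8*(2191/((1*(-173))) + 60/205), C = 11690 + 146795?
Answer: -1166188669/7093 ≈ -1.6441e+5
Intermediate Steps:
C = 158485
p = 702040/7093 (p = -8*(2191/(-173) + 60*(1/205)) = -8*(2191*(-1/173) + 12/41) = -8*(-2191/173 + 12/41) = -8*(-87755/7093) = 702040/7093 ≈ 98.976)
(C - 322998) + p = (158485 - 322998) + 702040/7093 = -164513 + 702040/7093 = -1166188669/7093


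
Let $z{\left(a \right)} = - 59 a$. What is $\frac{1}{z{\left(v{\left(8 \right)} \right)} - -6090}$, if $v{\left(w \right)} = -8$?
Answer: $\frac{1}{6562} \approx 0.00015239$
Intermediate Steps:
$\frac{1}{z{\left(v{\left(8 \right)} \right)} - -6090} = \frac{1}{\left(-59\right) \left(-8\right) - -6090} = \frac{1}{472 + 6090} = \frac{1}{6562}$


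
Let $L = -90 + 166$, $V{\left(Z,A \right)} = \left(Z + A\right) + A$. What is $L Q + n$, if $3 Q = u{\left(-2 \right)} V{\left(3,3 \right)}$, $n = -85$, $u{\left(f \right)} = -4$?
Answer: $-997$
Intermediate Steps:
$V{\left(Z,A \right)} = Z + 2 A$ ($V{\left(Z,A \right)} = \left(A + Z\right) + A = Z + 2 A$)
$L = 76$
$Q = -12$ ($Q = \frac{\left(-4\right) \left(3 + 2 \cdot 3\right)}{3} = \frac{\left(-4\right) \left(3 + 6\right)}{3} = \frac{\left(-4\right) 9}{3} = \frac{1}{3} \left(-36\right) = -12$)
$L Q + n = 76 \left(-12\right) - 85 = -912 - 85 = -997$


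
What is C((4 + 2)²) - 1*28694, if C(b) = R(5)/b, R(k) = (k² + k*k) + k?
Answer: -1032929/36 ≈ -28692.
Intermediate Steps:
R(k) = k + 2*k² (R(k) = (k² + k²) + k = 2*k² + k = k + 2*k²)
C(b) = 55/b (C(b) = (5*(1 + 2*5))/b = (5*(1 + 10))/b = (5*11)/b = 55/b)
C((4 + 2)²) - 1*28694 = 55/((4 + 2)²) - 1*28694 = 55/(6²) - 28694 = 55/36 - 28694 = -1032929/36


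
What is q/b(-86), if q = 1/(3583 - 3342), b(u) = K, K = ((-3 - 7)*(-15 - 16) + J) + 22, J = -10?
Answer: 1/77602 ≈ 1.2886e-5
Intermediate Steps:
K = 322 (K = ((-3 - 7)*(-15 - 16) - 10) + 22 = (-10*(-31) - 10) + 22 = (310 - 10) + 22 = 300 + 22 = 322)
b(u) = 322
q = 1/241 ≈ 0.0041494
q/b(-86) = (1/241)/322 = (1/241)*(1/322) = 1/77602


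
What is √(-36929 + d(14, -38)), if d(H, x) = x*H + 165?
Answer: 12*I*√259 ≈ 193.12*I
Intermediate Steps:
d(H, x) = 165 + H*x (d(H, x) = H*x + 165 = 165 + H*x)
√(-36929 + d(14, -38)) = √(-36929 + (165 + 14*(-38))) = √(-36929 + (165 - 532)) = √(-36929 - 367) = √(-37296) = 12*I*√259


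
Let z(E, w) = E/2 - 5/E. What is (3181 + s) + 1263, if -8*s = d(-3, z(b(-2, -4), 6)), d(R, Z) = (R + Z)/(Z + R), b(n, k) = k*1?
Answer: 35551/8 ≈ 4443.9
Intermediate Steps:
b(n, k) = k
z(E, w) = E/2 - 5/E (z(E, w) = E*(1/2) - 5/E = E/2 - 5/E)
d(R, Z) = 1 (d(R, Z) = (R + Z)/(R + Z) = 1)
s = -1/8 (s = -1/8*1 = -1/8 ≈ -0.12500)
(3181 + s) + 1263 = (3181 - 1/8) + 1263 = 25447/8 + 1263 = 35551/8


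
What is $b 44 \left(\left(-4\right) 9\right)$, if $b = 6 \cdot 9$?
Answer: $-85536$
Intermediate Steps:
$b = 54$
$b 44 \left(\left(-4\right) 9\right) = 54 \cdot 44 \left(\left(-4\right) 9\right) = 2376 \left(-36\right) = -85536$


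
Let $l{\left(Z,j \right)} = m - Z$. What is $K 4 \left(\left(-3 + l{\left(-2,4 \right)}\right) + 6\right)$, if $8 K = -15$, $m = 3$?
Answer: $-60$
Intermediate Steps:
$K = - \frac{15}{8}$ ($K = \frac{1}{8} \left(-15\right) = - \frac{15}{8} \approx -1.875$)
$l{\left(Z,j \right)} = 3 - Z$
$K 4 \left(\left(-3 + l{\left(-2,4 \right)}\right) + 6\right) = \left(- \frac{15}{8}\right) 4 \left(\left(-3 + \left(3 - -2\right)\right) + 6\right) = - \frac{15 \left(\left(-3 + \left(3 + 2\right)\right) + 6\right)}{2} = - \frac{15 \left(\left(-3 + 5\right) + 6\right)}{2} = - \frac{15 \left(2 + 6\right)}{2} = \left(- \frac{15}{2}\right) 8 = -60$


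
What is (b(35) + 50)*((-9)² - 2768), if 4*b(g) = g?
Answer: -631445/4 ≈ -1.5786e+5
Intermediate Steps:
b(g) = g/4
(b(35) + 50)*((-9)² - 2768) = ((¼)*35 + 50)*((-9)² - 2768) = (35/4 + 50)*(81 - 2768) = (235/4)*(-2687) = -631445/4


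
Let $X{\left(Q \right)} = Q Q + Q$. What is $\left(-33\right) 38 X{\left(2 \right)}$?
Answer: $-7524$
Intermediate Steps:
$X{\left(Q \right)} = Q + Q^{2}$ ($X{\left(Q \right)} = Q^{2} + Q = Q + Q^{2}$)
$\left(-33\right) 38 X{\left(2 \right)} = \left(-33\right) 38 \cdot 2 \left(1 + 2\right) = - 1254 \cdot 2 \cdot 3 = \left(-1254\right) 6 = -7524$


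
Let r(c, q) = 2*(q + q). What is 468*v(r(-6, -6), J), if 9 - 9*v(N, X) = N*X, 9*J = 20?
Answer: 9724/3 ≈ 3241.3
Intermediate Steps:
J = 20/9 (J = (⅑)*20 = 20/9 ≈ 2.2222)
r(c, q) = 4*q (r(c, q) = 2*(2*q) = 4*q)
v(N, X) = 1 - N*X/9
468*v(r(-6, -6), J) = 468*(1 - ⅑*4*(-6)*20/9) = 468*(1 - ⅑*(-24)*20/9) = 468*(1 + 160/27) = 468*(187/27) = 9724/3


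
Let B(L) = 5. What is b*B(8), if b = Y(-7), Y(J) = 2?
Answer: 10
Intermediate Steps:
b = 2
b*B(8) = 2*5 = 10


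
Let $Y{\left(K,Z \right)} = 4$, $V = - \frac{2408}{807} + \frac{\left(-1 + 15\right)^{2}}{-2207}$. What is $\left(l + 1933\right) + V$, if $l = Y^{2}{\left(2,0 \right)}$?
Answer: $\frac{3465791873}{1781049} \approx 1945.9$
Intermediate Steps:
$V = - \frac{5472628}{1781049}$ ($V = \left(-2408\right) \frac{1}{807} + 14^{2} \left(- \frac{1}{2207}\right) = - \frac{2408}{807} + 196 \left(- \frac{1}{2207}\right) = - \frac{2408}{807} - \frac{196}{2207} = - \frac{5472628}{1781049} \approx -3.0727$)
$l = 16$ ($l = 4^{2} = 16$)
$\left(l + 1933\right) + V = \left(16 + 1933\right) - \frac{5472628}{1781049} = 1949 - \frac{5472628}{1781049} = \frac{3465791873}{1781049}$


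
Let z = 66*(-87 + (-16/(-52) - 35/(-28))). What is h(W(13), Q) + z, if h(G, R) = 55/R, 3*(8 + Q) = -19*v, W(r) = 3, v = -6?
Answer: -219857/39 ≈ -5637.4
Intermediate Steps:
Q = 30 (Q = -8 + (-19*(-6))/3 = -8 + (⅓)*114 = -8 + 38 = 30)
z = -146619/26 (z = 66*(-87 + (-16*(-1/52) - 35*(-1/28))) = 66*(-87 + (4/13 + 5/4)) = 66*(-87 + 81/52) = 66*(-4443/52) = -146619/26 ≈ -5639.2)
h(W(13), Q) + z = 55/30 - 146619/26 = 55*(1/30) - 146619/26 = 11/6 - 146619/26 = -219857/39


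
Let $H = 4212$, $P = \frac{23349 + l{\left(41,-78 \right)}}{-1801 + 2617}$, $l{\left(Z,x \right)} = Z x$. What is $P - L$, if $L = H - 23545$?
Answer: $\frac{5265293}{272} \approx 19358.0$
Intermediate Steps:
$P = \frac{6717}{272}$ ($P = \frac{23349 + 41 \left(-78\right)}{-1801 + 2617} = \frac{23349 - 3198}{816} = 20151 \cdot \frac{1}{816} = \frac{6717}{272} \approx 24.695$)
$L = -19333$ ($L = 4212 - 23545 = -19333$)
$P - L = \frac{6717}{272} - -19333 = \frac{6717}{272} + 19333 = \frac{5265293}{272}$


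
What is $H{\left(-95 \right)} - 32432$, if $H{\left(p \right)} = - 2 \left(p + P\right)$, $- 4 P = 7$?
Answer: $- \frac{64477}{2} \approx -32239.0$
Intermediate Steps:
$P = - \frac{7}{4}$ ($P = \left(- \frac{1}{4}\right) 7 = - \frac{7}{4} \approx -1.75$)
$H{\left(p \right)} = \frac{7}{2} - 2 p$ ($H{\left(p \right)} = - 2 \left(p - \frac{7}{4}\right) = - 2 \left(- \frac{7}{4} + p\right) = \frac{7}{2} - 2 p$)
$H{\left(-95 \right)} - 32432 = \left(\frac{7}{2} - -190\right) - 32432 = \left(\frac{7}{2} + 190\right) - 32432 = \frac{387}{2} - 32432 = - \frac{64477}{2}$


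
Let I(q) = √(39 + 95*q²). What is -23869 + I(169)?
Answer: -23869 + √2713334 ≈ -22222.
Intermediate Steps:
-23869 + I(169) = -23869 + √(39 + 95*169²) = -23869 + √(39 + 95*28561) = -23869 + √(39 + 2713295) = -23869 + √2713334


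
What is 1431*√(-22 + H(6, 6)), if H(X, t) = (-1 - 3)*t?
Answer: 1431*I*√46 ≈ 9705.5*I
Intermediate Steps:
H(X, t) = -4*t
1431*√(-22 + H(6, 6)) = 1431*√(-22 - 4*6) = 1431*√(-22 - 24) = 1431*√(-46) = 1431*(I*√46) = 1431*I*√46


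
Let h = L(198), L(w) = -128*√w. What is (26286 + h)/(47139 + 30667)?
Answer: 13143/38903 - 192*√22/38903 ≈ 0.31469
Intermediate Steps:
h = -384*√22 ≈ -1801.1
(26286 + h)/(47139 + 30667) = (26286 - 384*√22)/(47139 + 30667) = (26286 - 384*√22)/77806 = (26286 - 384*√22)*(1/77806) = 13143/38903 - 192*√22/38903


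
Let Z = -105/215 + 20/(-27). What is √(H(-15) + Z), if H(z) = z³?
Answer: I*√505654458/387 ≈ 58.105*I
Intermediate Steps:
Z = -1427/1161 (Z = -105*1/215 + 20*(-1/27) = -21/43 - 20/27 = -1427/1161 ≈ -1.2291)
√(H(-15) + Z) = √((-15)³ - 1427/1161) = √(-3375 - 1427/1161) = √(-3919802/1161) = I*√505654458/387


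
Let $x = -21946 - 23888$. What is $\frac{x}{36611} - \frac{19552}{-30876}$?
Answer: $- \frac{5639938}{9116139} \approx -0.61868$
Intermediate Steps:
$x = -45834$
$\frac{x}{36611} - \frac{19552}{-30876} = - \frac{45834}{36611} - \frac{19552}{-30876} = \left(-45834\right) \frac{1}{36611} - - \frac{4888}{7719} = - \frac{45834}{36611} + \frac{4888}{7719} = - \frac{5639938}{9116139}$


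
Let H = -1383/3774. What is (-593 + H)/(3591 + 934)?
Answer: -149291/1138490 ≈ -0.13113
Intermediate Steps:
H = -461/1258 (H = -1383*1/3774 = -461/1258 ≈ -0.36645)
(-593 + H)/(3591 + 934) = (-593 - 461/1258)/(3591 + 934) = -746455/1258/4525 = -746455/1258*1/4525 = -149291/1138490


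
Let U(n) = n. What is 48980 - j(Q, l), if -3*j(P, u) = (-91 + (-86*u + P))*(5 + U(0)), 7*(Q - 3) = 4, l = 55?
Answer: 859970/21 ≈ 40951.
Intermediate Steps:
Q = 25/7 (Q = 3 + (1/7)*4 = 3 + 4/7 = 25/7 ≈ 3.5714)
j(P, u) = 455/3 - 5*P/3 + 430*u/3 (j(P, u) = -(-91 + (-86*u + P))*(5 + 0)/3 = -(-91 + (P - 86*u))*5/3 = -(-91 + P - 86*u)*5/3 = -(-455 - 430*u + 5*P)/3 = 455/3 - 5*P/3 + 430*u/3)
48980 - j(Q, l) = 48980 - (455/3 - 5/3*25/7 + (430/3)*55) = 48980 - (455/3 - 125/21 + 23650/3) = 48980 - 1*168610/21 = 48980 - 168610/21 = 859970/21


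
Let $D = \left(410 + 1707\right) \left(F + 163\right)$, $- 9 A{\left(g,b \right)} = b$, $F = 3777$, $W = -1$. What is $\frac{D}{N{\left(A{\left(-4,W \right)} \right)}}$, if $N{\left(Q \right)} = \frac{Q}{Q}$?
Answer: $8340980$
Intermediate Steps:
$A{\left(g,b \right)} = - \frac{b}{9}$
$N{\left(Q \right)} = 1$
$D = 8340980$ ($D = \left(410 + 1707\right) \left(3777 + 163\right) = 2117 \cdot 3940 = 8340980$)
$\frac{D}{N{\left(A{\left(-4,W \right)} \right)}} = \frac{8340980}{1} = 8340980 \cdot 1 = 8340980$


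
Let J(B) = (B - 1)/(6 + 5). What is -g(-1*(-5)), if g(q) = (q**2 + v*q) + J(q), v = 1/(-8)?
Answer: -2177/88 ≈ -24.739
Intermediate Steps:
v = -1/8 ≈ -0.12500
J(B) = -1/11 + B/11 (J(B) = (-1 + B)/11 = (-1 + B)*(1/11) = -1/11 + B/11)
g(q) = -1/11 + q**2 - 3*q/88 (g(q) = (q**2 - q/8) + (-1/11 + q/11) = -1/11 + q**2 - 3*q/88)
-g(-1*(-5)) = -(-1/11 + (-1*(-5))**2 - (-3)*(-5)/88) = -(-1/11 + 5**2 - 3/88*5) = -(-1/11 + 25 - 15/88) = -1*2177/88 = -2177/88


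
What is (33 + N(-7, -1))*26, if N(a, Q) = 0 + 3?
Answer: 936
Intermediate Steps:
N(a, Q) = 3
(33 + N(-7, -1))*26 = (33 + 3)*26 = 36*26 = 936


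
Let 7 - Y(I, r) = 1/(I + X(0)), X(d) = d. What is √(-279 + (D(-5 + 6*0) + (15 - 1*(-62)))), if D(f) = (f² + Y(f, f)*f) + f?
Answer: I*√218 ≈ 14.765*I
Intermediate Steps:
Y(I, r) = 7 - 1/I (Y(I, r) = 7 - 1/(I + 0) = 7 - 1/I)
D(f) = f + f² + f*(7 - 1/f) (D(f) = (f² + (7 - 1/f)*f) + f = (f² + f*(7 - 1/f)) + f = f + f² + f*(7 - 1/f))
√(-279 + (D(-5 + 6*0) + (15 - 1*(-62)))) = √(-279 + ((-1 + (-5 + 6*0)² + 8*(-5 + 6*0)) + (15 - 1*(-62)))) = √(-279 + ((-1 + (-5 + 0)² + 8*(-5 + 0)) + (15 + 62))) = √(-279 + ((-1 + (-5)² + 8*(-5)) + 77)) = √(-279 + ((-1 + 25 - 40) + 77)) = √(-279 + (-16 + 77)) = √(-279 + 61) = √(-218) = I*√218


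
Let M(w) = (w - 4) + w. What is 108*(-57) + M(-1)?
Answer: -6162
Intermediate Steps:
M(w) = -4 + 2*w (M(w) = (-4 + w) + w = -4 + 2*w)
108*(-57) + M(-1) = 108*(-57) + (-4 + 2*(-1)) = -6156 + (-4 - 2) = -6156 - 6 = -6162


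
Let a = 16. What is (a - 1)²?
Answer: 225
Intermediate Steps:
(a - 1)² = (16 - 1)² = 15² = 225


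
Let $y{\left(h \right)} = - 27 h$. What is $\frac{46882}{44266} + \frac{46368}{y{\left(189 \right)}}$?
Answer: $- \frac{14391167}{1792773} \approx -8.0273$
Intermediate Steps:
$\frac{46882}{44266} + \frac{46368}{y{\left(189 \right)}} = \frac{46882}{44266} + \frac{46368}{\left(-27\right) 189} = 46882 \cdot \frac{1}{44266} + \frac{46368}{-5103} = \frac{23441}{22133} + 46368 \left(- \frac{1}{5103}\right) = \frac{23441}{22133} - \frac{736}{81} = - \frac{14391167}{1792773}$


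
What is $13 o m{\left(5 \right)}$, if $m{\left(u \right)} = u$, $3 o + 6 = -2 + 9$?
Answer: $\frac{65}{3} \approx 21.667$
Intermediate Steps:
$o = \frac{1}{3}$ ($o = -2 + \frac{-2 + 9}{3} = -2 + \frac{1}{3} \cdot 7 = -2 + \frac{7}{3} = \frac{1}{3} \approx 0.33333$)
$13 o m{\left(5 \right)} = 13 \cdot \frac{1}{3} \cdot 5 = \frac{13}{3} \cdot 5 = \frac{65}{3}$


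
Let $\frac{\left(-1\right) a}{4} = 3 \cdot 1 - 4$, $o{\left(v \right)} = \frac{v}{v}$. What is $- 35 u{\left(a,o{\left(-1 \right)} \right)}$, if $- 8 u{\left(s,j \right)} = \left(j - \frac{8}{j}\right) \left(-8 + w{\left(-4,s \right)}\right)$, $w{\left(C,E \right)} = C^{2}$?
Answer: $-245$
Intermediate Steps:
$o{\left(v \right)} = 1$
$a = 4$ ($a = - 4 \left(3 \cdot 1 - 4\right) = - 4 \left(3 - 4\right) = \left(-4\right) \left(-1\right) = 4$)
$u{\left(s,j \right)} = - j + \frac{8}{j}$ ($u{\left(s,j \right)} = - \frac{\left(j - \frac{8}{j}\right) \left(-8 + \left(-4\right)^{2}\right)}{8} = - \frac{\left(j - \frac{8}{j}\right) \left(-8 + 16\right)}{8} = - \frac{\left(j - \frac{8}{j}\right) 8}{8} = - \frac{- \frac{64}{j} + 8 j}{8} = - j + \frac{8}{j}$)
$- 35 u{\left(a,o{\left(-1 \right)} \right)} = - 35 \left(\left(-1\right) 1 + \frac{8}{1}\right) = - 35 \left(-1 + 8 \cdot 1\right) = - 35 \left(-1 + 8\right) = \left(-35\right) 7 = -245$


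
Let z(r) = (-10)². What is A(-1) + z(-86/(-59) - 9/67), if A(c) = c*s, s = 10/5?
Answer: 98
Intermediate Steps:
s = 2 (s = 10*(⅕) = 2)
A(c) = 2*c (A(c) = c*2 = 2*c)
z(r) = 100
A(-1) + z(-86/(-59) - 9/67) = 2*(-1) + 100 = -2 + 100 = 98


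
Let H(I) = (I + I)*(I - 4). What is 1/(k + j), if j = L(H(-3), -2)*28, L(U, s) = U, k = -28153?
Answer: -1/26977 ≈ -3.7069e-5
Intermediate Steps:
H(I) = 2*I*(-4 + I) (H(I) = (2*I)*(-4 + I) = 2*I*(-4 + I))
j = 1176 (j = (2*(-3)*(-4 - 3))*28 = (2*(-3)*(-7))*28 = 42*28 = 1176)
1/(k + j) = 1/(-28153 + 1176) = 1/(-26977) = -1/26977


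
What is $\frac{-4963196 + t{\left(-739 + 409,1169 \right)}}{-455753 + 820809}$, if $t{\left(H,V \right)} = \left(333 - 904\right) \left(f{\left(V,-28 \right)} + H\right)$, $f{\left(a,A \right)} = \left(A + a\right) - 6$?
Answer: $- \frac{5422851}{365056} \approx -14.855$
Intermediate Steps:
$f{\left(a,A \right)} = -6 + A + a$
$t{\left(H,V \right)} = 19414 - 571 H - 571 V$ ($t{\left(H,V \right)} = \left(333 - 904\right) \left(\left(-6 - 28 + V\right) + H\right) = - 571 \left(\left(-34 + V\right) + H\right) = - 571 \left(-34 + H + V\right) = 19414 - 571 H - 571 V$)
$\frac{-4963196 + t{\left(-739 + 409,1169 \right)}}{-455753 + 820809} = \frac{-4963196 - \left(648085 + 571 \left(-739 + 409\right)\right)}{-455753 + 820809} = \frac{-4963196 - 459655}{365056} = \left(-4963196 + \left(19414 + 188430 - 667499\right)\right) \frac{1}{365056} = \left(-4963196 - 459655\right) \frac{1}{365056} = \left(-5422851\right) \frac{1}{365056} = - \frac{5422851}{365056}$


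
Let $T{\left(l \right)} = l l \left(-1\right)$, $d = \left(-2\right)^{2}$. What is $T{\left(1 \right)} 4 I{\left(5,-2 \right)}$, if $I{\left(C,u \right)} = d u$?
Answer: $32$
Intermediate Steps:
$d = 4$
$I{\left(C,u \right)} = 4 u$
$T{\left(l \right)} = - l^{2}$ ($T{\left(l \right)} = l^{2} \left(-1\right) = - l^{2}$)
$T{\left(1 \right)} 4 I{\left(5,-2 \right)} = - 1^{2} \cdot 4 \cdot 4 \left(-2\right) = \left(-1\right) 1 \cdot 4 \left(-8\right) = \left(-1\right) 4 \left(-8\right) = \left(-4\right) \left(-8\right) = 32$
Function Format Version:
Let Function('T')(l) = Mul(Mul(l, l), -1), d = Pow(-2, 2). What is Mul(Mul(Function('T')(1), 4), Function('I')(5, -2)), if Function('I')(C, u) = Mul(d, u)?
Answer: 32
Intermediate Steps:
d = 4
Function('I')(C, u) = Mul(4, u)
Function('T')(l) = Mul(-1, Pow(l, 2)) (Function('T')(l) = Mul(Pow(l, 2), -1) = Mul(-1, Pow(l, 2)))
Mul(Mul(Function('T')(1), 4), Function('I')(5, -2)) = Mul(Mul(Mul(-1, Pow(1, 2)), 4), Mul(4, -2)) = Mul(Mul(Mul(-1, 1), 4), -8) = Mul(Mul(-1, 4), -8) = Mul(-4, -8) = 32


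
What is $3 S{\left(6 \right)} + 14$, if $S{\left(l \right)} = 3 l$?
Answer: $68$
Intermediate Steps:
$3 S{\left(6 \right)} + 14 = 3 \cdot 3 \cdot 6 + 14 = 3 \cdot 18 + 14 = 54 + 14 = 68$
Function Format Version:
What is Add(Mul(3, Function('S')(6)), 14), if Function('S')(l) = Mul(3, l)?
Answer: 68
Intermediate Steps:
Add(Mul(3, Function('S')(6)), 14) = Add(Mul(3, Mul(3, 6)), 14) = Add(Mul(3, 18), 14) = Add(54, 14) = 68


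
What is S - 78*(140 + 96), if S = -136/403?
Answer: -7418560/403 ≈ -18408.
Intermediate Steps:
S = -136/403 (S = -136*1/403 = -136/403 ≈ -0.33747)
S - 78*(140 + 96) = -136/403 - 78*(140 + 96) = -136/403 - 78*236 = -136/403 - 18408 = -7418560/403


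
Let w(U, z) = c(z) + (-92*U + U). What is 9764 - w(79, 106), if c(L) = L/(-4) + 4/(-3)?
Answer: 101885/6 ≈ 16981.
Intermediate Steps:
c(L) = -4/3 - L/4 (c(L) = L*(-¼) + 4*(-⅓) = -L/4 - 4/3 = -4/3 - L/4)
w(U, z) = -4/3 - 91*U - z/4 (w(U, z) = (-4/3 - z/4) + (-92*U + U) = (-4/3 - z/4) - 91*U = -4/3 - 91*U - z/4)
9764 - w(79, 106) = 9764 - (-4/3 - 91*79 - ¼*106) = 9764 - (-4/3 - 7189 - 53/2) = 9764 - 1*(-43301/6) = 9764 + 43301/6 = 101885/6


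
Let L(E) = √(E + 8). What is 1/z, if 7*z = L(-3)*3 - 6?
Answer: 14/3 + 7*√5/3 ≈ 9.8842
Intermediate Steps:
L(E) = √(8 + E)
z = -6/7 + 3*√5/7 (z = (√(8 - 3)*3 - 6)/7 = (√5*3 - 6)/7 = (3*√5 - 6)/7 = (-6 + 3*√5)/7 = -6/7 + 3*√5/7 ≈ 0.10117)
1/z = 1/(-6/7 + 3*√5/7)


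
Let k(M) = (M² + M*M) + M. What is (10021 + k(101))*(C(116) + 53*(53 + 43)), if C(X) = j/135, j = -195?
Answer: 1397358196/9 ≈ 1.5526e+8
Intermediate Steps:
k(M) = M + 2*M² (k(M) = (M² + M²) + M = 2*M² + M = M + 2*M²)
C(X) = -13/9 (C(X) = -195/135 = -195*1/135 = -13/9)
(10021 + k(101))*(C(116) + 53*(53 + 43)) = (10021 + 101*(1 + 2*101))*(-13/9 + 53*(53 + 43)) = (10021 + 101*(1 + 202))*(-13/9 + 53*96) = (10021 + 101*203)*(-13/9 + 5088) = (10021 + 20503)*(45779/9) = 30524*(45779/9) = 1397358196/9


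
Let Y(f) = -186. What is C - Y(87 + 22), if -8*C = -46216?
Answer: 5963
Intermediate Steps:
C = 5777 (C = -⅛*(-46216) = 5777)
C - Y(87 + 22) = 5777 - 1*(-186) = 5777 + 186 = 5963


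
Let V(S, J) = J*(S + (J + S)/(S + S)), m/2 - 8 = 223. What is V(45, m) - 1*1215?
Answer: 110888/5 ≈ 22178.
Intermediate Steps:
m = 462 (m = 16 + 2*223 = 16 + 446 = 462)
V(S, J) = J*(S + (J + S)/(2*S)) (V(S, J) = J*(S + (J + S)/((2*S))) = J*(S + (J + S)*(1/(2*S))) = J*(S + (J + S)/(2*S)))
V(45, m) - 1*1215 = (1/2)*462*(462 + 45*(1 + 2*45))/45 - 1*1215 = (1/2)*462*(1/45)*(462 + 45*(1 + 90)) - 1215 = (1/2)*462*(1/45)*(462 + 45*91) - 1215 = (1/2)*462*(1/45)*(462 + 4095) - 1215 = (1/2)*462*(1/45)*4557 - 1215 = 116963/5 - 1215 = 110888/5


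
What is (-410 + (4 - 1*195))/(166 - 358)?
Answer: 601/192 ≈ 3.1302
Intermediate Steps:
(-410 + (4 - 1*195))/(166 - 358) = (-410 + (4 - 195))/(-192) = (-410 - 191)*(-1/192) = -601*(-1/192) = 601/192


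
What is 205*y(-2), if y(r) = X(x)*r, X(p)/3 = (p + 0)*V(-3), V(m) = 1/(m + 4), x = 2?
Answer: -2460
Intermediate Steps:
V(m) = 1/(4 + m)
X(p) = 3*p (X(p) = 3*((p + 0)/(4 - 3)) = 3*(p/1) = 3*(p*1) = 3*p)
y(r) = 6*r (y(r) = (3*2)*r = 6*r)
205*y(-2) = 205*(6*(-2)) = 205*(-12) = -2460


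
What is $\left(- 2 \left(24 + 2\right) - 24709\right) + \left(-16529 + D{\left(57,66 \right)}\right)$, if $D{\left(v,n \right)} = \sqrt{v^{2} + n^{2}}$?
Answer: $-41290 + 39 \sqrt{5} \approx -41203.0$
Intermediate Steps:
$D{\left(v,n \right)} = \sqrt{n^{2} + v^{2}}$
$\left(- 2 \left(24 + 2\right) - 24709\right) + \left(-16529 + D{\left(57,66 \right)}\right) = \left(- 2 \left(24 + 2\right) - 24709\right) - \left(16529 - \sqrt{66^{2} + 57^{2}}\right) = \left(\left(-2\right) 26 - 24709\right) - \left(16529 - \sqrt{4356 + 3249}\right) = \left(-52 - 24709\right) - \left(16529 - \sqrt{7605}\right) = -24761 - \left(16529 - 39 \sqrt{5}\right) = -41290 + 39 \sqrt{5}$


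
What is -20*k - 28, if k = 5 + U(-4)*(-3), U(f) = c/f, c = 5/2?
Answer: -331/2 ≈ -165.50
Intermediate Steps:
c = 5/2 (c = 5*(1/2) = 5/2 ≈ 2.5000)
U(f) = 5/(2*f)
k = 55/8 (k = 5 + ((5/2)/(-4))*(-3) = 5 + ((5/2)*(-1/4))*(-3) = 5 - 5/8*(-3) = 5 + 15/8 = 55/8 ≈ 6.8750)
-20*k - 28 = -20*55/8 - 28 = -275/2 - 28 = -331/2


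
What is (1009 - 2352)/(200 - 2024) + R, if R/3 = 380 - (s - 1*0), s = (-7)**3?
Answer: 3957599/1824 ≈ 2169.7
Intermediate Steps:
s = -343
R = 2169 (R = 3*(380 - (-343 - 1*0)) = 3*(380 - (-343 + 0)) = 3*(380 - 1*(-343)) = 3*(380 + 343) = 3*723 = 2169)
(1009 - 2352)/(200 - 2024) + R = (1009 - 2352)/(200 - 2024) + 2169 = -1343/(-1824) + 2169 = -1343*(-1/1824) + 2169 = 1343/1824 + 2169 = 3957599/1824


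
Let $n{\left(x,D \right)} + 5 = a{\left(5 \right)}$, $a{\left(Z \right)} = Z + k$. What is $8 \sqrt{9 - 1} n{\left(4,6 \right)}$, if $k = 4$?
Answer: $64 \sqrt{2} \approx 90.51$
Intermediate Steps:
$a{\left(Z \right)} = 4 + Z$ ($a{\left(Z \right)} = Z + 4 = 4 + Z$)
$n{\left(x,D \right)} = 4$ ($n{\left(x,D \right)} = -5 + \left(4 + 5\right) = -5 + 9 = 4$)
$8 \sqrt{9 - 1} n{\left(4,6 \right)} = 8 \sqrt{9 - 1} \cdot 4 = 8 \sqrt{8} \cdot 4 = 8 \cdot 2 \sqrt{2} \cdot 4 = 16 \sqrt{2} \cdot 4 = 64 \sqrt{2}$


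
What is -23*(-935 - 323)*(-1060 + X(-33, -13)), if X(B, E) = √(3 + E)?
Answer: -30670040 + 28934*I*√10 ≈ -3.067e+7 + 91497.0*I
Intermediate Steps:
-23*(-935 - 323)*(-1060 + X(-33, -13)) = -23*(-935 - 323)*(-1060 + √(3 - 13)) = -(-28934)*(-1060 + √(-10)) = -(-28934)*(-1060 + I*√10) = -23*(1333480 - 1258*I*√10) = -30670040 + 28934*I*√10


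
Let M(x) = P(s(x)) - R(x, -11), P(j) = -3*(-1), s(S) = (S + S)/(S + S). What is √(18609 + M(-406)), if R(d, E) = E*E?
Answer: 41*√11 ≈ 135.98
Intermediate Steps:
R(d, E) = E²
s(S) = 1 (s(S) = (2*S)/((2*S)) = (2*S)*(1/(2*S)) = 1)
P(j) = 3
M(x) = -118 (M(x) = 3 - 1*(-11)² = 3 - 1*121 = 3 - 121 = -118)
√(18609 + M(-406)) = √(18609 - 118) = √18491 = 41*√11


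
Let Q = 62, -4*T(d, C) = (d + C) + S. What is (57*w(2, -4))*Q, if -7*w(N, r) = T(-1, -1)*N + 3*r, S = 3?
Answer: 44175/7 ≈ 6310.7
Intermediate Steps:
T(d, C) = -¾ - C/4 - d/4 (T(d, C) = -((d + C) + 3)/4 = -((C + d) + 3)/4 = -(3 + C + d)/4 = -¾ - C/4 - d/4)
w(N, r) = -3*r/7 + N/28 (w(N, r) = -((-¾ - ¼*(-1) - ¼*(-1))*N + 3*r)/7 = -((-¾ + ¼ + ¼)*N + 3*r)/7 = -(-N/4 + 3*r)/7 = -(3*r - N/4)/7 = -3*r/7 + N/28)
(57*w(2, -4))*Q = (57*(-3/7*(-4) + (1/28)*2))*62 = (57*(12/7 + 1/14))*62 = (57*(25/14))*62 = (1425/14)*62 = 44175/7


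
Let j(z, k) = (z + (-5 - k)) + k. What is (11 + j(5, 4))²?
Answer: 121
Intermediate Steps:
j(z, k) = -5 + z (j(z, k) = (-5 + z - k) + k = -5 + z)
(11 + j(5, 4))² = (11 + (-5 + 5))² = (11 + 0)² = 11² = 121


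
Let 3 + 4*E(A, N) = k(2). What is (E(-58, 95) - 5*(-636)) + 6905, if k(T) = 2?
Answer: 40339/4 ≈ 10085.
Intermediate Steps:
E(A, N) = -¼ (E(A, N) = -¾ + (¼)*2 = -¾ + ½ = -¼)
(E(-58, 95) - 5*(-636)) + 6905 = (-¼ - 5*(-636)) + 6905 = (-¼ + 3180) + 6905 = 12719/4 + 6905 = 40339/4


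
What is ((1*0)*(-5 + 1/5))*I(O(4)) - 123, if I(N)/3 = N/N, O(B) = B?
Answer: -123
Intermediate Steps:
I(N) = 3 (I(N) = 3*(N/N) = 3*1 = 3)
((1*0)*(-5 + 1/5))*I(O(4)) - 123 = ((1*0)*(-5 + 1/5))*3 - 123 = (0*(-5 + (1/5)*1))*3 - 123 = (0*(-5 + 1/5))*3 - 123 = (0*(-24/5))*3 - 123 = 0*3 - 123 = 0 - 123 = -123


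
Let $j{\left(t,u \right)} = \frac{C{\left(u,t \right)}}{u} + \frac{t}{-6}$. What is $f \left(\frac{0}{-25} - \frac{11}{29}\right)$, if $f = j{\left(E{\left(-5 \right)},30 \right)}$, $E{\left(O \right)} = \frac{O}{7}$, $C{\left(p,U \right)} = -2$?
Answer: $- \frac{121}{6090} \approx -0.019869$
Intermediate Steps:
$E{\left(O \right)} = \frac{O}{7}$ ($E{\left(O \right)} = O \frac{1}{7} = \frac{O}{7}$)
$j{\left(t,u \right)} = - \frac{2}{u} - \frac{t}{6}$ ($j{\left(t,u \right)} = - \frac{2}{u} + \frac{t}{-6} = - \frac{2}{u} + t \left(- \frac{1}{6}\right) = - \frac{2}{u} - \frac{t}{6}$)
$f = \frac{11}{210}$ ($f = - \frac{2}{30} - \frac{\frac{1}{7} \left(-5\right)}{6} = \left(-2\right) \frac{1}{30} - - \frac{5}{42} = - \frac{1}{15} + \frac{5}{42} = \frac{11}{210} \approx 0.052381$)
$f \left(\frac{0}{-25} - \frac{11}{29}\right) = \frac{11 \left(\frac{0}{-25} - \frac{11}{29}\right)}{210} = \frac{11 \left(0 \left(- \frac{1}{25}\right) - \frac{11}{29}\right)}{210} = \frac{11 \left(0 - \frac{11}{29}\right)}{210} = \frac{11}{210} \left(- \frac{11}{29}\right) = - \frac{121}{6090}$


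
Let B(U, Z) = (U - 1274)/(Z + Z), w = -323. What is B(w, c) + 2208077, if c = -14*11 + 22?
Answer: 582933925/264 ≈ 2.2081e+6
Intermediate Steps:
c = -132 (c = -154 + 22 = -132)
B(U, Z) = (-1274 + U)/(2*Z) (B(U, Z) = (-1274 + U)/((2*Z)) = (-1274 + U)*(1/(2*Z)) = (-1274 + U)/(2*Z))
B(w, c) + 2208077 = (1/2)*(-1274 - 323)/(-132) + 2208077 = (1/2)*(-1/132)*(-1597) + 2208077 = 1597/264 + 2208077 = 582933925/264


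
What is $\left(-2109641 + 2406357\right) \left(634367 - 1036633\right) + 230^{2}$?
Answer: $-119358705556$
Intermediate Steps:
$\left(-2109641 + 2406357\right) \left(634367 - 1036633\right) + 230^{2} = 296716 \left(634367 - 1036633\right) + 52900 = 296716 \left(-402266\right) + 52900 = -119358758456 + 52900 = -119358705556$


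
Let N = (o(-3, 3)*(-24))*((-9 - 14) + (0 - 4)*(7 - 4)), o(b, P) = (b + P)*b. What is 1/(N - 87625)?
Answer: -1/87625 ≈ -1.1412e-5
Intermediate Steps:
o(b, P) = b*(P + b) (o(b, P) = (P + b)*b = b*(P + b))
N = 0 (N = (-3*(3 - 3)*(-24))*((-9 - 14) + (0 - 4)*(7 - 4)) = (-3*0*(-24))*(-23 - 4*3) = (0*(-24))*(-23 - 12) = 0*(-35) = 0)
1/(N - 87625) = 1/(0 - 87625) = 1/(-87625) = -1/87625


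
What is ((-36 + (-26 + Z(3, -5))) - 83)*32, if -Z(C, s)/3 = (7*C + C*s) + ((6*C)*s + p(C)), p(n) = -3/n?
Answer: 3520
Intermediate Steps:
Z(C, s) = -21*C + 9/C - 21*C*s (Z(C, s) = -3*((7*C + C*s) + ((6*C)*s - 3/C)) = -3*((7*C + C*s) + (6*C*s - 3/C)) = -3*((7*C + C*s) + (-3/C + 6*C*s)) = -3*(-3/C + 7*C + 7*C*s) = -21*C + 9/C - 21*C*s)
((-36 + (-26 + Z(3, -5))) - 83)*32 = ((-36 + (-26 + 3*(3 - 7*3²*(1 - 5))/3)) - 83)*32 = ((-36 + (-26 + 3*(⅓)*(3 - 7*9*(-4)))) - 83)*32 = ((-36 + (-26 + 3*(⅓)*(3 + 252))) - 83)*32 = ((-36 + (-26 + 3*(⅓)*255)) - 83)*32 = ((-36 + (-26 + 255)) - 83)*32 = ((-36 + 229) - 83)*32 = (193 - 83)*32 = 110*32 = 3520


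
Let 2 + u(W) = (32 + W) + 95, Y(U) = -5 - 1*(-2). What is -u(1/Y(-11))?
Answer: -374/3 ≈ -124.67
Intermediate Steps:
Y(U) = -3 (Y(U) = -5 + 2 = -3)
u(W) = 125 + W (u(W) = -2 + ((32 + W) + 95) = -2 + (127 + W) = 125 + W)
-u(1/Y(-11)) = -(125 + 1/(-3)) = -(125 - 1/3) = -1*374/3 = -374/3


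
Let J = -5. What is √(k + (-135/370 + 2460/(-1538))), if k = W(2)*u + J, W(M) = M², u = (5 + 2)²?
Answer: 11*√5059114118/56906 ≈ 13.749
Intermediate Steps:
u = 49 (u = 7² = 49)
k = 191 (k = 2²*49 - 5 = 4*49 - 5 = 196 - 5 = 191)
√(k + (-135/370 + 2460/(-1538))) = √(191 + (-135/370 + 2460/(-1538))) = √(191 + (-135*1/370 + 2460*(-1/1538))) = √(191 + (-27/74 - 1230/769)) = √(191 - 111783/56906) = √(10757263/56906) = 11*√5059114118/56906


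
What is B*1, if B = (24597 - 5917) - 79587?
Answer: -60907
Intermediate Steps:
B = -60907 (B = 18680 - 79587 = -60907)
B*1 = -60907*1 = -60907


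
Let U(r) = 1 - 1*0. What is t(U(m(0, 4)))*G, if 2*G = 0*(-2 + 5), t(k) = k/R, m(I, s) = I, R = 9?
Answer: 0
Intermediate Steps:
U(r) = 1 (U(r) = 1 + 0 = 1)
t(k) = k/9
G = 0 (G = (0*(-2 + 5))/2 = (0*3)/2 = (½)*0 = 0)
t(U(m(0, 4)))*G = ((⅑)*1)*0 = (⅑)*0 = 0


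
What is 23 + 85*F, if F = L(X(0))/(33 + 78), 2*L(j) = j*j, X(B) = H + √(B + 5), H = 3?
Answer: 3148/111 + 85*√5/37 ≈ 33.497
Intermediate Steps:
X(B) = 3 + √(5 + B) (X(B) = 3 + √(B + 5) = 3 + √(5 + B))
L(j) = j²/2 (L(j) = (j*j)/2 = j²/2)
F = (3 + √5)²/222 (F = ((3 + √(5 + 0))²/2)/(33 + 78) = ((3 + √5)²/2)/111 = ((3 + √5)²/2)*(1/111) = (3 + √5)²/222 ≈ 0.12350)
23 + 85*F = 23 + 85*((3 + √5)²/222) = 23 + 85*(3 + √5)²/222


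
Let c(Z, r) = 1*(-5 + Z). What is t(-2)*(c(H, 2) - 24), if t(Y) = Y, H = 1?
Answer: 56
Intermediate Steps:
c(Z, r) = -5 + Z
t(-2)*(c(H, 2) - 24) = -2*((-5 + 1) - 24) = -2*(-4 - 24) = -2*(-28) = 56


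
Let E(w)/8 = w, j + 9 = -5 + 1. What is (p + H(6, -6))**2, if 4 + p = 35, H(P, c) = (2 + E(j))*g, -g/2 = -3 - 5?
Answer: 2563201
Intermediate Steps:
j = -13 (j = -9 + (-5 + 1) = -9 - 4 = -13)
E(w) = 8*w
g = 16 (g = -2*(-3 - 5) = -2*(-8) = 16)
H(P, c) = -1632 (H(P, c) = (2 + 8*(-13))*16 = (2 - 104)*16 = -102*16 = -1632)
p = 31 (p = -4 + 35 = 31)
(p + H(6, -6))**2 = (31 - 1632)**2 = (-1601)**2 = 2563201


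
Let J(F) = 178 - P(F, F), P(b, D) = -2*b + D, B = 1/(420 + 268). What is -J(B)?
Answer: -122465/688 ≈ -178.00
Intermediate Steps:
B = 1/688 ≈ 0.0014535
P(b, D) = D - 2*b
J(F) = 178 + F (J(F) = 178 - (F - 2*F) = 178 - (-1)*F = 178 + F)
-J(B) = -(178 + 1/688) = -1*122465/688 = -122465/688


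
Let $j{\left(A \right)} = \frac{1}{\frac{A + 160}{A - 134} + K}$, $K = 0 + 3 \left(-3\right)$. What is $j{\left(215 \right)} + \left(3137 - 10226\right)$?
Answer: $- \frac{836529}{118} \approx -7089.2$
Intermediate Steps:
$K = -9$ ($K = 0 - 9 = -9$)
$j{\left(A \right)} = \frac{1}{-9 + \frac{160 + A}{-134 + A}}$ ($j{\left(A \right)} = \frac{1}{\frac{A + 160}{A - 134} - 9} = \frac{1}{\frac{160 + A}{-134 + A} - 9} = \frac{1}{-9 + \frac{160 + A}{-134 + A}}$)
$j{\left(215 \right)} + \left(3137 - 10226\right) = \frac{-134 + 215}{2 \left(683 - 860\right)} + \left(3137 - 10226\right) = \frac{1}{2} \frac{1}{683 - 860} \cdot 81 - 7089 = \frac{1}{2} \frac{1}{-177} \cdot 81 - 7089 = \frac{1}{2} \left(- \frac{1}{177}\right) 81 - 7089 = - \frac{27}{118} - 7089 = - \frac{836529}{118}$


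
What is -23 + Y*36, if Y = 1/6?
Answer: -17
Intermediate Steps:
Y = 1/6 ≈ 0.16667
-23 + Y*36 = -23 + (1/6)*36 = -23 + 6 = -17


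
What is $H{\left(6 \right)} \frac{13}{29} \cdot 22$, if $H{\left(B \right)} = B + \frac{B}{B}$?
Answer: $\frac{2002}{29} \approx 69.034$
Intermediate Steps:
$H{\left(B \right)} = 1 + B$ ($H{\left(B \right)} = B + 1 = 1 + B$)
$H{\left(6 \right)} \frac{13}{29} \cdot 22 = \left(1 + 6\right) \frac{13}{29} \cdot 22 = 7 \cdot 13 \cdot \frac{1}{29} \cdot 22 = 7 \cdot \frac{13}{29} \cdot 22 = \frac{91}{29} \cdot 22 = \frac{2002}{29}$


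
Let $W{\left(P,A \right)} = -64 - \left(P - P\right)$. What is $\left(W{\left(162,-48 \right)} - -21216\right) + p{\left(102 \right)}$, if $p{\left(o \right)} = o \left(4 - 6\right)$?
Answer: $20948$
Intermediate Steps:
$p{\left(o \right)} = - 2 o$ ($p{\left(o \right)} = o \left(-2\right) = - 2 o$)
$W{\left(P,A \right)} = -64$ ($W{\left(P,A \right)} = -64 - 0 = -64 + 0 = -64$)
$\left(W{\left(162,-48 \right)} - -21216\right) + p{\left(102 \right)} = \left(-64 - -21216\right) - 204 = \left(-64 + 21216\right) - 204 = 21152 - 204 = 20948$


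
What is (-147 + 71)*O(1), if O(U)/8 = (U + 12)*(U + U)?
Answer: -15808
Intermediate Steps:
O(U) = 16*U*(12 + U) (O(U) = 8*((U + 12)*(U + U)) = 8*((12 + U)*(2*U)) = 8*(2*U*(12 + U)) = 16*U*(12 + U))
(-147 + 71)*O(1) = (-147 + 71)*(16*1*(12 + 1)) = -1216*13 = -76*208 = -15808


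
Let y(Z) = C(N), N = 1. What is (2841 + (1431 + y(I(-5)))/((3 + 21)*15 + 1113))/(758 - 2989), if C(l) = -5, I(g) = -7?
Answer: -4186219/3286263 ≈ -1.2739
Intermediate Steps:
y(Z) = -5
(2841 + (1431 + y(I(-5)))/((3 + 21)*15 + 1113))/(758 - 2989) = (2841 + (1431 - 5)/((3 + 21)*15 + 1113))/(758 - 2989) = (2841 + 1426/(24*15 + 1113))/(-2231) = (2841 + 1426/(360 + 1113))*(-1/2231) = (2841 + 1426/1473)*(-1/2231) = (4186219/1473)*(-1/2231) = -4186219/3286263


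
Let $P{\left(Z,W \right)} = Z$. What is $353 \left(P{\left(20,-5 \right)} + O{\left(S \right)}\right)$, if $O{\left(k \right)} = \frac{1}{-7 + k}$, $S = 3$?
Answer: $\frac{27887}{4} \approx 6971.8$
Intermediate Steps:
$353 \left(P{\left(20,-5 \right)} + O{\left(S \right)}\right) = 353 \left(20 + \frac{1}{-7 + 3}\right) = 353 \left(20 + \frac{1}{-4}\right) = 353 \left(20 - \frac{1}{4}\right) = 353 \cdot \frac{79}{4} = \frac{27887}{4}$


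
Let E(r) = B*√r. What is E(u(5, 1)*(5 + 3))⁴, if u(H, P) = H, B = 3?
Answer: 129600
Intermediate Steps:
E(r) = 3*√r
E(u(5, 1)*(5 + 3))⁴ = (3*√(5*(5 + 3)))⁴ = (3*√(5*8))⁴ = (3*√40)⁴ = (3*(2*√10))⁴ = (6*√10)⁴ = 129600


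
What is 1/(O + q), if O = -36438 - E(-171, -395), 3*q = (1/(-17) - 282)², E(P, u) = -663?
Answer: -867/8024900 ≈ -0.00010804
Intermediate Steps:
q = 22992025/867 (q = (1/(-17) - 282)²/3 = (-1/17 - 282)²/3 = (-4795/17)²/3 = (⅓)*(22992025/289) = 22992025/867 ≈ 26519.)
O = -35775 (O = -36438 - 1*(-663) = -36438 + 663 = -35775)
1/(O + q) = 1/(-35775 + 22992025/867) = 1/(-8024900/867) = -867/8024900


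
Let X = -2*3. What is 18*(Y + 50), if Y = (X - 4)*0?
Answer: 900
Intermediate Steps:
X = -6
Y = 0 (Y = (-6 - 4)*0 = -10*0 = 0)
18*(Y + 50) = 18*(0 + 50) = 18*50 = 900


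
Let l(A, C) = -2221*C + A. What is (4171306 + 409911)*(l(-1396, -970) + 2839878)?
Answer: 22873338460884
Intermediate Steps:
l(A, C) = A - 2221*C
(4171306 + 409911)*(l(-1396, -970) + 2839878) = (4171306 + 409911)*((-1396 - 2221*(-970)) + 2839878) = 4581217*((-1396 + 2154370) + 2839878) = 4581217*(2152974 + 2839878) = 4581217*4992852 = 22873338460884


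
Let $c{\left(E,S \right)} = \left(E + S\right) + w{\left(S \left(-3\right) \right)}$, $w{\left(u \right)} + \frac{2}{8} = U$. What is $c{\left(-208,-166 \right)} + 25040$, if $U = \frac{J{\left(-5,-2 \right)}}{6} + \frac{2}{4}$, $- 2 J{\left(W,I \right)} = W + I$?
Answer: $\frac{148001}{6} \approx 24667.0$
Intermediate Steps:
$J{\left(W,I \right)} = - \frac{I}{2} - \frac{W}{2}$ ($J{\left(W,I \right)} = - \frac{W + I}{2} = - \frac{I + W}{2} = - \frac{I}{2} - \frac{W}{2}$)
$U = \frac{13}{12}$ ($U = \frac{\left(- \frac{1}{2}\right) \left(-2\right) - - \frac{5}{2}}{6} + \frac{2}{4} = \left(1 + \frac{5}{2}\right) \frac{1}{6} + 2 \cdot \frac{1}{4} = \frac{7}{2} \cdot \frac{1}{6} + \frac{1}{2} = \frac{7}{12} + \frac{1}{2} = \frac{13}{12} \approx 1.0833$)
$w{\left(u \right)} = \frac{5}{6}$ ($w{\left(u \right)} = - \frac{1}{4} + \frac{13}{12} = \frac{5}{6}$)
$c{\left(E,S \right)} = \frac{5}{6} + E + S$ ($c{\left(E,S \right)} = \left(E + S\right) + \frac{5}{6} = \frac{5}{6} + E + S$)
$c{\left(-208,-166 \right)} + 25040 = \left(\frac{5}{6} - 208 - 166\right) + 25040 = - \frac{2239}{6} + 25040 = \frac{148001}{6}$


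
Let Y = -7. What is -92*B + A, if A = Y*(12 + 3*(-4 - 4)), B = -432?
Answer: 39828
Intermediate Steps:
A = 84 (A = -7*(12 + 3*(-4 - 4)) = -7*(12 + 3*(-8)) = -7*(12 - 24) = -7*(-12) = 84)
-92*B + A = -92*(-432) + 84 = 39744 + 84 = 39828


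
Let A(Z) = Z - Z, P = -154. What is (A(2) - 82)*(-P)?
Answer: -12628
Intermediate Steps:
A(Z) = 0
(A(2) - 82)*(-P) = (0 - 82)*(-1*(-154)) = -82*154 = -12628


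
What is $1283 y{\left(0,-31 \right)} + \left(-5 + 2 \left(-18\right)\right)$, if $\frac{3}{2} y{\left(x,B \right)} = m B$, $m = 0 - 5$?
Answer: $\frac{397607}{3} \approx 1.3254 \cdot 10^{5}$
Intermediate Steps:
$m = -5$ ($m = 0 - 5 = -5$)
$y{\left(x,B \right)} = - \frac{10 B}{3}$ ($y{\left(x,B \right)} = \frac{2 \left(- 5 B\right)}{3} = - \frac{10 B}{3}$)
$1283 y{\left(0,-31 \right)} + \left(-5 + 2 \left(-18\right)\right) = 1283 \left(\left(- \frac{10}{3}\right) \left(-31\right)\right) + \left(-5 + 2 \left(-18\right)\right) = 1283 \cdot \frac{310}{3} - 41 = \frac{397730}{3} - 41 = \frac{397607}{3}$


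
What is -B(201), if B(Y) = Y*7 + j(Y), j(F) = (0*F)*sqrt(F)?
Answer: -1407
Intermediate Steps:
j(F) = 0 (j(F) = 0*sqrt(F) = 0)
B(Y) = 7*Y (B(Y) = Y*7 + 0 = 7*Y + 0 = 7*Y)
-B(201) = -7*201 = -1*1407 = -1407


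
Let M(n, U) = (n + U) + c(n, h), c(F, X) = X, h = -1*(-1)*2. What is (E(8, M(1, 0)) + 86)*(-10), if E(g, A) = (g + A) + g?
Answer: -1050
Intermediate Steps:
h = 2 (h = 1*2 = 2)
M(n, U) = 2 + U + n (M(n, U) = (n + U) + 2 = (U + n) + 2 = 2 + U + n)
E(g, A) = A + 2*g (E(g, A) = (A + g) + g = A + 2*g)
(E(8, M(1, 0)) + 86)*(-10) = (((2 + 0 + 1) + 2*8) + 86)*(-10) = ((3 + 16) + 86)*(-10) = (19 + 86)*(-10) = 105*(-10) = -1050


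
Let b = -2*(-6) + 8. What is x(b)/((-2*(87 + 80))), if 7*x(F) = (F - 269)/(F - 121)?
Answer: -249/236138 ≈ -0.0010545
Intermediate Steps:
b = 20 (b = 12 + 8 = 20)
x(F) = (-269 + F)/(7*(-121 + F)) (x(F) = ((F - 269)/(F - 121))/7 = ((-269 + F)/(-121 + F))/7 = (-269 + F)/(7*(-121 + F)))
x(b)/((-2*(87 + 80))) = ((-269 + 20)/(7*(-121 + 20)))/((-2*(87 + 80))) = ((⅐)*(-249)/(-101))/((-2*167)) = ((⅐)*(-1/101)*(-249))/(-334) = (249/707)*(-1/334) = -249/236138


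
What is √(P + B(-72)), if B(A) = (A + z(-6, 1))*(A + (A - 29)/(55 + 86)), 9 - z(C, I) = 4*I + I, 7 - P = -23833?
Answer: 2*√143067201/141 ≈ 169.66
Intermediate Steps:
P = 23840 (P = 7 - 1*(-23833) = 7 + 23833 = 23840)
z(C, I) = 9 - 5*I (z(C, I) = 9 - (4*I + I) = 9 - 5*I)
B(A) = (4 + A)*(-29/141 + 142*A/141) (B(A) = (A + (9 - 5*1))*(A + (A - 29)/(55 + 86)) = (A + (9 - 5))*(A + (-29 + A)/141) = (A + 4)*(A + (-29 + A)*(1/141)) = (4 + A)*(A + (-29/141 + A/141)) = (4 + A)*(-29/141 + 142*A/141))
√(P + B(-72)) = √(23840 + (-116/141 + (142/141)*(-72)² + (539/141)*(-72))) = √(23840 + (-116/141 + (142/141)*5184 - 12936/47)) = √(23840 + (-116/141 + 245376/47 - 12936/47)) = √(23840 + 697204/141) = √(4058644/141) = 2*√143067201/141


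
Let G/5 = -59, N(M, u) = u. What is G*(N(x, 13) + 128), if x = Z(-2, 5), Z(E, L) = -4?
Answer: -41595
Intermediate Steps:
x = -4
G = -295 (G = 5*(-59) = -295)
G*(N(x, 13) + 128) = -295*(13 + 128) = -295*141 = -41595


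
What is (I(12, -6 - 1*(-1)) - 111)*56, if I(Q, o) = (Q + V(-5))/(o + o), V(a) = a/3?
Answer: -94108/15 ≈ -6273.9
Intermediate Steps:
V(a) = a/3 (V(a) = a*(⅓) = a/3)
I(Q, o) = (-5/3 + Q)/(2*o) (I(Q, o) = (Q + (⅓)*(-5))/(o + o) = (Q - 5/3)/((2*o)) = (-5/3 + Q)*(1/(2*o)) = (-5/3 + Q)/(2*o))
(I(12, -6 - 1*(-1)) - 111)*56 = ((-5 + 3*12)/(6*(-6 - 1*(-1))) - 111)*56 = ((-5 + 36)/(6*(-6 + 1)) - 111)*56 = ((⅙)*31/(-5) - 111)*56 = ((⅙)*(-⅕)*31 - 111)*56 = (-31/30 - 111)*56 = -3361/30*56 = -94108/15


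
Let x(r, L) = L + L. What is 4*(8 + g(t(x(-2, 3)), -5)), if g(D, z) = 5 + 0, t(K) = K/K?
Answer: 52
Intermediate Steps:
x(r, L) = 2*L
t(K) = 1
g(D, z) = 5
4*(8 + g(t(x(-2, 3)), -5)) = 4*(8 + 5) = 4*13 = 52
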